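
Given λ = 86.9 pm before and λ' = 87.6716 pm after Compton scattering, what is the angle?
47.00°

First find the wavelength shift:
Δλ = λ' - λ = 87.6716 - 86.9 = 0.7716 pm

Using Δλ = λ_C(1 - cos θ), with λ_C = h/(m_e·c) ≈ 2.42631024 pm:
cos θ = 1 - Δλ/λ_C
cos θ = 1 - 0.7716/2.42631024
cos θ = 0.681986

θ = arccos(0.681986)
θ = 47.00°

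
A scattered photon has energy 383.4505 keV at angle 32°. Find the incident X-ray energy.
432.8000 keV

Convert final energy to wavelength (hc ≈ 1239.842 keV·pm):
λ' = hc/E' = 1239.842 / 383.4505 = 3.2334 pm

Calculate the Compton shift:
Δλ = λ_C(1 - cos(32°))
Δλ = 2.4263 × (1 - cos(32°))
Δλ = 0.3687 pm

Initial wavelength:
λ = λ' - Δλ = 3.2334 - 0.3687 = 2.8647 pm

Initial energy:
E = hc/λ = 1239.842 / 2.8647 = 432.8000 keV

(Intermediate values are shown rounded; full precision is carried through to the final answer.)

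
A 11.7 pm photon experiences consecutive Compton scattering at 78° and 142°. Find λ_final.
17.9601 pm

Apply Compton shift twice:

First scattering at θ₁ = 78°:
Δλ₁ = λ_C(1 - cos(78°))
Δλ₁ = 2.4263 × 0.7921
Δλ₁ = 1.9219 pm

After first scattering:
λ₁ = 11.7 + 1.9219 = 13.6219 pm

Second scattering at θ₂ = 142°:
Δλ₂ = λ_C(1 - cos(142°))
Δλ₂ = 2.4263 × 1.7880
Δλ₂ = 4.3383 pm

Final wavelength:
λ₂ = 13.6219 + 4.3383 = 17.9601 pm

Total shift: Δλ_total = 1.9219 + 4.3383 = 6.2601 pm

(Intermediate values are shown rounded; full precision is carried through to the final answer.)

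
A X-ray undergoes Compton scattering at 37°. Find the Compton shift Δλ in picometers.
0.4886 pm

Using the Compton scattering formula:
Δλ = λ_C(1 - cos θ)

where λ_C = h/(m_e·c) ≈ 2.4263 pm is the Compton wavelength of an electron.

For θ = 37°:
cos(37°) = 0.7986
1 - cos(37°) = 0.2014

Δλ = 2.4263 × 0.2014
Δλ = 0.4886 pm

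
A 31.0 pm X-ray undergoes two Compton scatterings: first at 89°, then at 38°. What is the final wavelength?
33.8983 pm

Apply Compton shift twice:

First scattering at θ₁ = 89°:
Δλ₁ = λ_C(1 - cos(89°))
Δλ₁ = 2.4263 × 0.9825
Δλ₁ = 2.3840 pm

After first scattering:
λ₁ = 31.0 + 2.3840 = 33.3840 pm

Second scattering at θ₂ = 38°:
Δλ₂ = λ_C(1 - cos(38°))
Δλ₂ = 2.4263 × 0.2120
Δλ₂ = 0.5144 pm

Final wavelength:
λ₂ = 33.3840 + 0.5144 = 33.8983 pm

Total shift: Δλ_total = 2.3840 + 0.5144 = 2.8983 pm

(Intermediate values are shown rounded; full precision is carried through to the final answer.)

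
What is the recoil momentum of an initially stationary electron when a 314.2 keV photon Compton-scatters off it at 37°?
1.0221e-22 kg·m/s

The electron is initially at rest, so by conservation of momentum:
p⃗_e = p⃗₀ − p⃗'  (incident photon momentum minus scattered photon momentum)

Photon momentum magnitudes (p = h/λ = E/c):
λ₀ = hc/E₀ = 3.9460 pm → p₀ = h/λ₀ = 1.6792e-22 kg·m/s
Δλ = λ_C(1 − cos 37°) = 0.4886 pm
λ' = 4.4346 pm → p' = h/λ' = 1.4942e-22 kg·m/s

The scattered photon makes angle θ = 37° with the incident direction, so by the law of cosines:
|p⃗_e|² = p₀² + p'² − 2p₀p'cos θ
|p⃗_e|² = (1.6792e-22)² + (1.4942e-22)² − 2·1.6792e-22·1.4942e-22·cos(37°)
|p⃗_e| = 1.0221e-22 kg·m/s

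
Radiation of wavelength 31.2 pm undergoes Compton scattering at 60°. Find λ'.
32.4132 pm

Using the Compton formula: λ' = λ + λ_C(1 − cos θ)

For θ = 60°, cos θ = 1/2 (exact) = 0.5000, so:
1 − cos 60° = 1 − (1/2) = 0.5000

Δλ = λ_C × 0.5000 = 2.4263 × 0.5000 = 1.2132 pm

λ' = 31.2 + 1.2132 = 32.4132 pm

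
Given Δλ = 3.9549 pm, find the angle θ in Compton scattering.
129.05°

From the Compton formula Δλ = λ_C(1 - cos θ), we can solve for θ:

cos θ = 1 - Δλ/λ_C

Given:
- Δλ = 3.9549 pm
- λ_C = h/(m_e·c) ≈ 2.42631024 pm

cos θ = 1 - 3.9549/2.42631024
cos θ = 1 - 1.630006
cos θ = -0.630006

θ = arccos(-0.630006)
θ = 129.05°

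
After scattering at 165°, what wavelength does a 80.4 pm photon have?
85.1699 pm

Using the Compton scattering formula:
λ' = λ + Δλ = λ + λ_C(1 - cos θ)

Given:
- Initial wavelength λ = 80.4 pm
- Scattering angle θ = 165°
- Compton wavelength λ_C ≈ 2.4263 pm

Calculate the shift:
Δλ = 2.4263 × (1 - cos(165°))
Δλ = 2.4263 × 1.9659
Δλ = 4.7699 pm

Final wavelength:
λ' = 80.4 + 4.7699 = 85.1699 pm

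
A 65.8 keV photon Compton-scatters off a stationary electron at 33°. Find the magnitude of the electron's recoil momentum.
1.9784e-23 kg·m/s

The electron is initially at rest, so by conservation of momentum:
p⃗_e = p⃗₀ − p⃗'  (incident photon momentum minus scattered photon momentum)

Photon momentum magnitudes (p = h/λ = E/c):
λ₀ = hc/E₀ = 18.8426 pm → p₀ = h/λ₀ = 3.5165e-23 kg·m/s
Δλ = λ_C(1 − cos 33°) = 0.3914 pm
λ' = 19.2340 pm → p' = h/λ' = 3.4450e-23 kg·m/s

The scattered photon makes angle θ = 33° with the incident direction, so by the law of cosines:
|p⃗_e|² = p₀² + p'² − 2p₀p'cos θ
|p⃗_e|² = (3.5165e-23)² + (3.4450e-23)² − 2·3.5165e-23·3.4450e-23·cos(33°)
|p⃗_e| = 1.9784e-23 kg·m/s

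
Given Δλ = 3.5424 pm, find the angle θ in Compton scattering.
117.39°

From the Compton formula Δλ = λ_C(1 - cos θ), we can solve for θ:

cos θ = 1 - Δλ/λ_C

Given:
- Δλ = 3.5424 pm
- λ_C = h/(m_e·c) ≈ 2.42631024 pm

cos θ = 1 - 3.5424/2.42631024
cos θ = 1 - 1.459995
cos θ = -0.459995

θ = arccos(-0.459995)
θ = 117.39°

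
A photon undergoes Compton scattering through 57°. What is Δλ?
1.1048 pm

Using the Compton scattering formula:
Δλ = λ_C(1 - cos θ)

where λ_C = h/(m_e·c) ≈ 2.4263 pm is the Compton wavelength of an electron.

For θ = 57°:
cos(57°) = 0.5446
1 - cos(57°) = 0.4554

Δλ = 2.4263 × 0.4554
Δλ = 1.1048 pm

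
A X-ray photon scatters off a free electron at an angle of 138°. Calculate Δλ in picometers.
4.2294 pm

Using the Compton scattering formula:
Δλ = λ_C(1 - cos θ)

where λ_C = h/(m_e·c) ≈ 2.4263 pm is the Compton wavelength of an electron.

For θ = 138°:
cos(138°) = -0.7431
1 - cos(138°) = 1.7431

Δλ = 2.4263 × 1.7431
Δλ = 4.2294 pm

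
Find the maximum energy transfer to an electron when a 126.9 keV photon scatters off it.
42.1120 keV

Maximum energy transfer occurs at θ = 180° (backscattering).

Initial photon: E₀ = 126.9 keV → λ₀ = 9.7702 pm

Maximum Compton shift (at 180°):
Δλ_max = 2λ_C = 2 × 2.4263 = 4.8526 pm

Final wavelength:
λ' = 9.7702 + 4.8526 = 14.6228 pm

Minimum photon energy (maximum energy to electron):
E'_min = hc/λ' = 84.7880 keV

Maximum electron kinetic energy:
K_max = E₀ - E'_min = 126.9000 - 84.7880 = 42.1120 keV

(Intermediate values are shown rounded; full precision is carried through to the final answer.)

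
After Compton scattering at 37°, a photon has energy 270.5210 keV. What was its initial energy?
302.8000 keV

Convert final energy to wavelength (hc ≈ 1239.842 keV·pm):
λ' = hc/E' = 1239.842 / 270.5210 = 4.5832 pm

Calculate the Compton shift:
Δλ = λ_C(1 - cos(37°))
Δλ = 2.4263 × (1 - cos(37°))
Δλ = 0.4886 pm

Initial wavelength:
λ = λ' - Δλ = 4.5832 - 0.4886 = 4.0946 pm

Initial energy:
E = hc/λ = 1239.842 / 4.0946 = 302.8000 keV

(Intermediate values are shown rounded; full precision is carried through to the final answer.)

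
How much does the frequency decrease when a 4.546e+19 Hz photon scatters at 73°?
9.391e+18 Hz (decrease)

Convert frequency to wavelength (c = 299792458 m/s):
λ₀ = c/f₀ = 299792458/4.546e+19 = 6.5946427e-12 m = 6.5946 pm

Calculate Compton shift:
Δλ = λ_C(1 - cos(73°)) = 1.7169 pm

Final wavelength:
λ' = λ₀ + Δλ = 6.5946 + 1.7169 = 8.3116 pm

Final frequency:
f' = c/λ' = 299792458/8.3115685e-12 = 3.6069300e+19 Hz

Frequency shift (decrease):
Δf = f₀ - f' = 4.546e+19 - 3.6069300e+19 = 9.391e+18 Hz

(Intermediate values are shown rounded; full precision is carried through to the final answer.)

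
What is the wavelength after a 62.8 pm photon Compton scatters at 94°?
65.3956 pm

Using the Compton scattering formula:
λ' = λ + Δλ = λ + λ_C(1 - cos θ)

Given:
- Initial wavelength λ = 62.8 pm
- Scattering angle θ = 94°
- Compton wavelength λ_C ≈ 2.4263 pm

Calculate the shift:
Δλ = 2.4263 × (1 - cos(94°))
Δλ = 2.4263 × 1.0698
Δλ = 2.5956 pm

Final wavelength:
λ' = 62.8 + 2.5956 = 65.3956 pm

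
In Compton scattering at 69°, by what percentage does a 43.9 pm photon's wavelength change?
3.5462%

Calculate the Compton shift:
Δλ = λ_C(1 - cos(69°))
Δλ = 2.4263 × (1 - cos(69°))
Δλ = 2.4263 × 0.6416
Δλ = 1.5568 pm

Percentage change:
(Δλ/λ₀) × 100 = (1.5568/43.9) × 100
= 3.5462%

(Intermediate values are shown rounded; full precision is carried through to the final answer.)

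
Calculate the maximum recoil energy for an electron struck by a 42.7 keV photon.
6.1143 keV

Maximum energy transfer occurs at θ = 180° (backscattering).

Initial photon: E₀ = 42.7 keV → λ₀ = 29.0361 pm

Maximum Compton shift (at 180°):
Δλ_max = 2λ_C = 2 × 2.4263 = 4.8526 pm

Final wavelength:
λ' = 29.0361 + 4.8526 = 33.8887 pm

Minimum photon energy (maximum energy to electron):
E'_min = hc/λ' = 36.5857 keV

Maximum electron kinetic energy:
K_max = E₀ - E'_min = 42.7000 - 36.5857 = 6.1143 keV

(Intermediate values are shown rounded; full precision is carried through to the final answer.)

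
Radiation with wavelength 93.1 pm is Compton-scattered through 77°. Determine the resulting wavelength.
94.9805 pm

Using the Compton scattering formula:
λ' = λ + Δλ = λ + λ_C(1 - cos θ)

Given:
- Initial wavelength λ = 93.1 pm
- Scattering angle θ = 77°
- Compton wavelength λ_C ≈ 2.4263 pm

Calculate the shift:
Δλ = 2.4263 × (1 - cos(77°))
Δλ = 2.4263 × 0.7750
Δλ = 1.8805 pm

Final wavelength:
λ' = 93.1 + 1.8805 = 94.9805 pm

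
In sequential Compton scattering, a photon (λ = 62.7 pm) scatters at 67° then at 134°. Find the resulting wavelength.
68.2900 pm

Apply Compton shift twice:

First scattering at θ₁ = 67°:
Δλ₁ = λ_C(1 - cos(67°))
Δλ₁ = 2.4263 × 0.6093
Δλ₁ = 1.4783 pm

After first scattering:
λ₁ = 62.7 + 1.4783 = 64.1783 pm

Second scattering at θ₂ = 134°:
Δλ₂ = λ_C(1 - cos(134°))
Δλ₂ = 2.4263 × 1.6947
Δλ₂ = 4.1118 pm

Final wavelength:
λ₂ = 64.1783 + 4.1118 = 68.2900 pm

Total shift: Δλ_total = 1.4783 + 4.1118 = 5.5900 pm

(Intermediate values are shown rounded; full precision is carried through to the final answer.)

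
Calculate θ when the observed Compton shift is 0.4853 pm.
36.87°

From the Compton formula Δλ = λ_C(1 - cos θ), we can solve for θ:

cos θ = 1 - Δλ/λ_C

Given:
- Δλ = 0.4853 pm
- λ_C = h/(m_e·c) ≈ 2.42631024 pm

cos θ = 1 - 0.4853/2.42631024
cos θ = 1 - 0.200016
cos θ = 0.799984

θ = arccos(0.799984)
θ = 36.87°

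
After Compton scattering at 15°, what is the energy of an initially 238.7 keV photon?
234.9602 keV

First convert energy to wavelength:
λ = hc/E, with hc ≈ 1239.842 keV·pm (i.e. 1239.842 eV·nm)

For E = 238.7 keV = 238700 eV:
λ = 1239.842 keV·pm / 238.7 keV
λ = 5.1941 pm

Calculate the Compton shift:
Δλ = λ_C(1 - cos(15°)) = 2.4263 × 0.0341
Δλ = 0.0827 pm

Final wavelength:
λ' = 5.1941 + 0.0827 = 5.2768 pm

Final energy:
E' = hc/λ' = 1239.842 / 5.2768 = 234.9602 keV

(Intermediate values are shown rounded; full precision is carried through to the final answer.)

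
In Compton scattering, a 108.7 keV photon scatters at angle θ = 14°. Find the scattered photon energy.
108.0175 keV

First convert energy to wavelength:
λ = hc/E, with hc ≈ 1239.842 keV·pm (i.e. 1239.842 eV·nm)

For E = 108.7 keV = 108700 eV:
λ = 1239.842 keV·pm / 108.7 keV
λ = 11.4061 pm

Calculate the Compton shift:
Δλ = λ_C(1 - cos(14°)) = 2.4263 × 0.0297
Δλ = 0.0721 pm

Final wavelength:
λ' = 11.4061 + 0.0721 = 11.4782 pm

Final energy:
E' = hc/λ' = 1239.842 / 11.4782 = 108.0175 keV

(Intermediate values are shown rounded; full precision is carried through to the final answer.)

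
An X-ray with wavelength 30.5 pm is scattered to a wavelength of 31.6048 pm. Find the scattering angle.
57.00°

First find the wavelength shift:
Δλ = λ' - λ = 31.6048 - 30.5 = 1.1048 pm

Using Δλ = λ_C(1 - cos θ), with λ_C = h/(m_e·c) ≈ 2.42631024 pm:
cos θ = 1 - Δλ/λ_C
cos θ = 1 - 1.1048/2.42631024
cos θ = 0.544658

θ = arccos(0.544658)
θ = 57.00°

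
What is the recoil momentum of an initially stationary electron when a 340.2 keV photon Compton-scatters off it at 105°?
2.2836e-22 kg·m/s

The electron is initially at rest, so by conservation of momentum:
p⃗_e = p⃗₀ − p⃗'  (incident photon momentum minus scattered photon momentum)

Photon momentum magnitudes (p = h/λ = E/c):
λ₀ = hc/E₀ = 3.6445 pm → p₀ = h/λ₀ = 1.8181e-22 kg·m/s
Δλ = λ_C(1 − cos 105°) = 3.0543 pm
λ' = 6.6987 pm → p' = h/λ' = 9.8915e-23 kg·m/s

The scattered photon makes angle θ = 105° with the incident direction, so by the law of cosines:
|p⃗_e|² = p₀² + p'² − 2p₀p'cos θ
|p⃗_e|² = (1.8181e-22)² + (9.8915e-23)² − 2·1.8181e-22·9.8915e-23·cos(105°)
|p⃗_e| = 2.2836e-22 kg·m/s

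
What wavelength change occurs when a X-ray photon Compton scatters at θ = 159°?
4.6915 pm

Using the Compton scattering formula:
Δλ = λ_C(1 - cos θ)

where λ_C = h/(m_e·c) ≈ 2.4263 pm is the Compton wavelength of an electron.

For θ = 159°:
cos(159°) = -0.9336
1 - cos(159°) = 1.9336

Δλ = 2.4263 × 1.9336
Δλ = 4.6915 pm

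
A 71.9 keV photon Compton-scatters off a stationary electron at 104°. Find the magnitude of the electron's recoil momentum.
5.6166e-23 kg·m/s

The electron is initially at rest, so by conservation of momentum:
p⃗_e = p⃗₀ − p⃗'  (incident photon momentum minus scattered photon momentum)

Photon momentum magnitudes (p = h/λ = E/c):
λ₀ = hc/E₀ = 17.2440 pm → p₀ = h/λ₀ = 3.8425e-23 kg·m/s
Δλ = λ_C(1 − cos 104°) = 3.0133 pm
λ' = 20.2573 pm → p' = h/λ' = 3.2710e-23 kg·m/s

The scattered photon makes angle θ = 104° with the incident direction, so by the law of cosines:
|p⃗_e|² = p₀² + p'² − 2p₀p'cos θ
|p⃗_e|² = (3.8425e-23)² + (3.2710e-23)² − 2·3.8425e-23·3.2710e-23·cos(104°)
|p⃗_e| = 5.6166e-23 kg·m/s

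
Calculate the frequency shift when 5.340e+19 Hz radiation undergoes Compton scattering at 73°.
1.251e+19 Hz (decrease)

Convert frequency to wavelength (c = 299792458 m/s):
λ₀ = c/f₀ = 299792458/5.340e+19 = 5.6140910e-12 m = 5.6141 pm

Calculate Compton shift:
Δλ = λ_C(1 - cos(73°)) = 1.7169 pm

Final wavelength:
λ' = λ₀ + Δλ = 5.6141 + 1.7169 = 7.3310 pm

Final frequency:
f' = c/λ' = 299792458/7.3310167e-12 = 4.0893708e+19 Hz

Frequency shift (decrease):
Δf = f₀ - f' = 5.340e+19 - 4.0893708e+19 = 1.251e+19 Hz

(Intermediate values are shown rounded; full precision is carried through to the final answer.)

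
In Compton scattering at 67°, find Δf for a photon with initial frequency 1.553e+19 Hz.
1.105e+18 Hz (decrease)

Convert frequency to wavelength (c = 299792458 m/s):
λ₀ = c/f₀ = 299792458/1.553e+19 = 1.9304086e-11 m = 19.3041 pm

Calculate Compton shift:
Δλ = λ_C(1 - cos(67°)) = 1.4783 pm

Final wavelength:
λ' = λ₀ + Δλ = 19.3041 + 1.4783 = 20.7824 pm

Final frequency:
f' = c/λ' = 299792458/2.0782361e-11 = 1.4425332e+19 Hz

Frequency shift (decrease):
Δf = f₀ - f' = 1.553e+19 - 1.4425332e+19 = 1.105e+18 Hz

(Intermediate values are shown rounded; full precision is carried through to the final answer.)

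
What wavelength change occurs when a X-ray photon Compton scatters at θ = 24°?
0.2098 pm

Using the Compton scattering formula:
Δλ = λ_C(1 - cos θ)

where λ_C = h/(m_e·c) ≈ 2.4263 pm is the Compton wavelength of an electron.

For θ = 24°:
cos(24°) = 0.9135
1 - cos(24°) = 0.0865

Δλ = 2.4263 × 0.0865
Δλ = 0.2098 pm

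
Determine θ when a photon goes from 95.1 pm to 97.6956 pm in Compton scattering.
94.00°

First find the wavelength shift:
Δλ = λ' - λ = 97.6956 - 95.1 = 2.5956 pm

Using Δλ = λ_C(1 - cos θ), with λ_C = h/(m_e·c) ≈ 2.42631024 pm:
cos θ = 1 - Δλ/λ_C
cos θ = 1 - 2.5956/2.42631024
cos θ = -0.069773

θ = arccos(-0.069773)
θ = 94.00°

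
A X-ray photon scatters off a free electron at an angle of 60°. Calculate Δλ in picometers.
1.2132 pm

Using the Compton scattering formula:
Δλ = λ_C(1 - cos θ)

where λ_C = h/(m_e·c) ≈ 2.4263 pm is the Compton wavelength of an electron.

For θ = 60°:
cos(60°) = 0.5000
1 - cos(60°) = 0.5000

Δλ = 2.4263 × 0.5000
Δλ = 1.2132 pm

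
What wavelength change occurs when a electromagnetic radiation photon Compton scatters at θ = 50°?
0.8667 pm

Using the Compton scattering formula:
Δλ = λ_C(1 - cos θ)

where λ_C = h/(m_e·c) ≈ 2.4263 pm is the Compton wavelength of an electron.

For θ = 50°:
cos(50°) = 0.6428
1 - cos(50°) = 0.3572

Δλ = 2.4263 × 0.3572
Δλ = 0.8667 pm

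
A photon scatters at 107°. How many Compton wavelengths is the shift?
1.2924 λ_C

The Compton shift formula is:
Δλ = λ_C(1 - cos θ)

Dividing both sides by λ_C:
Δλ/λ_C = 1 - cos θ

For θ = 107°:
Δλ/λ_C = 1 - cos(107°)
Δλ/λ_C = 1 - -0.2924
Δλ/λ_C = 1.2924

This means the shift is 1.2924 × λ_C = 3.1357 pm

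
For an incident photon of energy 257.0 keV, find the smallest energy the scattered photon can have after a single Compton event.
128.1238 keV (at θ = 180°)

The scattered photon has minimum energy when its wavelength is maximum, i.e., when the Compton shift Δλ = λ_C(1 − cos θ) is maximum. This occurs at θ = 180° (backscattering), giving Δλ_max = 2λ_C = 4.8526 pm.

Initial wavelength: λ₀ = hc/E₀ = 4.8243 pm
Maximum final wavelength: λ'_max = λ₀ + 2λ_C = 4.8243 + 4.8526 = 9.6769 pm
Minimum final energy: E'_min = hc/λ'_max = 128.1238 keV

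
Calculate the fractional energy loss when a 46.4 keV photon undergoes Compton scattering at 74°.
0.0617 (or 6.17%)

Calculate initial and final photon energies:

Initial: E₀ = 46.4 keV → λ₀ = 26.7207 pm
Compton shift: Δλ = 1.7575 pm
Final wavelength: λ' = 28.4783 pm
Final energy: E' = 43.5364 keV

Fractional energy loss:
(E₀ - E')/E₀ = (46.4000 - 43.5364)/46.4000
= 2.8636/46.4000
= 0.0617
= 6.17%

(Intermediate values are shown rounded; full precision is carried through to the final answer.)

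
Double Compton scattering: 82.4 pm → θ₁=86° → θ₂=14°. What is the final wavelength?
84.7291 pm

Apply Compton shift twice:

First scattering at θ₁ = 86°:
Δλ₁ = λ_C(1 - cos(86°))
Δλ₁ = 2.4263 × 0.9302
Δλ₁ = 2.2571 pm

After first scattering:
λ₁ = 82.4 + 2.2571 = 84.6571 pm

Second scattering at θ₂ = 14°:
Δλ₂ = λ_C(1 - cos(14°))
Δλ₂ = 2.4263 × 0.0297
Δλ₂ = 0.0721 pm

Final wavelength:
λ₂ = 84.6571 + 0.0721 = 84.7291 pm

Total shift: Δλ_total = 2.2571 + 0.0721 = 2.3291 pm

(Intermediate values are shown rounded; full precision is carried through to the final answer.)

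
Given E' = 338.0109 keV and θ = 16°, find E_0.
346.9000 keV

Convert final energy to wavelength (hc ≈ 1239.842 keV·pm):
λ' = hc/E' = 1239.842 / 338.0109 = 3.6681 pm

Calculate the Compton shift:
Δλ = λ_C(1 - cos(16°))
Δλ = 2.4263 × (1 - cos(16°))
Δλ = 0.0940 pm

Initial wavelength:
λ = λ' - Δλ = 3.6681 - 0.0940 = 3.5741 pm

Initial energy:
E = hc/λ = 1239.842 / 3.5741 = 346.9000 keV

(Intermediate values are shown rounded; full precision is carried through to the final answer.)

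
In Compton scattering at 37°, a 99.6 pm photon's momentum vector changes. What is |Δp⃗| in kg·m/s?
4.2117e-24 kg·m/s

Photon momentum magnitude is p = h/λ.

Initial momentum:
p₀ = h/λ = 6.6261e-34/9.9600e-11 = 6.6527e-24 kg·m/s

After scattering:
λ' = λ + Δλ = 99.6 + 0.4886 = 100.0886 pm
p' = h/λ' = 6.6261e-34/1.0009e-10 = 6.6202e-24 kg·m/s

Momentum is a vector; the scattered photon's direction makes angle θ = 37° with the incident direction. The magnitude of the vector change Δp⃗ = p⃗₀ − p⃗' is found from the law of cosines:
|Δp⃗|² = p₀² + p'² − 2p₀p'cos θ
|Δp⃗|² = (6.6527e-24)² + (6.6202e-24)² − 2·6.6527e-24·6.6202e-24·cos(37°)
|Δp⃗| = 4.2117e-24 kg·m/s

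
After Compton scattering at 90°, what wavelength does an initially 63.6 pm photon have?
66.0263 pm

Using the Compton formula: λ' = λ + λ_C(1 − cos θ)

For θ = 90°, cos θ = 0 (exact) = 0.0000, so:
1 − cos 90° = 1 − (0) = 1.0000

Δλ = λ_C × 1.0000 = 2.4263 × 1.0000 = 2.4263 pm

λ' = 63.6 + 2.4263 = 66.0263 pm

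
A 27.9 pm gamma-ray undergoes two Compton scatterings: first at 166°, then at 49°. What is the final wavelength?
33.5151 pm

Apply Compton shift twice:

First scattering at θ₁ = 166°:
Δλ₁ = λ_C(1 - cos(166°))
Δλ₁ = 2.4263 × 1.9703
Δλ₁ = 4.7805 pm

After first scattering:
λ₁ = 27.9 + 4.7805 = 32.6805 pm

Second scattering at θ₂ = 49°:
Δλ₂ = λ_C(1 - cos(49°))
Δλ₂ = 2.4263 × 0.3439
Δλ₂ = 0.8345 pm

Final wavelength:
λ₂ = 32.6805 + 0.8345 = 33.5151 pm

Total shift: Δλ_total = 4.7805 + 0.8345 = 5.6151 pm

(Intermediate values are shown rounded; full precision is carried through to the final answer.)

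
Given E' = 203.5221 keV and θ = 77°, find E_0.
294.4001 keV

Convert final energy to wavelength (hc ≈ 1239.842 keV·pm):
λ' = hc/E' = 1239.842 / 203.5221 = 6.0919 pm

Calculate the Compton shift:
Δλ = λ_C(1 - cos(77°))
Δλ = 2.4263 × (1 - cos(77°))
Δλ = 1.8805 pm

Initial wavelength:
λ = λ' - Δλ = 6.0919 - 1.8805 = 4.2114 pm

Initial energy:
E = hc/λ = 1239.842 / 4.2114 = 294.4001 keV

(Intermediate values are shown rounded; full precision is carried through to the final answer.)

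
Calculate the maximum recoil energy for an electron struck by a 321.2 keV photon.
178.8964 keV

Maximum energy transfer occurs at θ = 180° (backscattering).

Initial photon: E₀ = 321.2 keV → λ₀ = 3.8600 pm

Maximum Compton shift (at 180°):
Δλ_max = 2λ_C = 2 × 2.4263 = 4.8526 pm

Final wavelength:
λ' = 3.8600 + 4.8526 = 8.7127 pm

Minimum photon energy (maximum energy to electron):
E'_min = hc/λ' = 142.3036 keV

Maximum electron kinetic energy:
K_max = E₀ - E'_min = 321.2000 - 142.3036 = 178.8964 keV

(Intermediate values are shown rounded; full precision is carried through to the final answer.)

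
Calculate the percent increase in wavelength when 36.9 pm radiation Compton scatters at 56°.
2.8985%

Calculate the Compton shift:
Δλ = λ_C(1 - cos(56°))
Δλ = 2.4263 × (1 - cos(56°))
Δλ = 2.4263 × 0.4408
Δλ = 1.0695 pm

Percentage change:
(Δλ/λ₀) × 100 = (1.0695/36.9) × 100
= 2.8985%

(Intermediate values are shown rounded; full precision is carried through to the final answer.)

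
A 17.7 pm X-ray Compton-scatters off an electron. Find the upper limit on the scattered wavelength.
22.5526 pm (at θ = 180°)

The Compton shift is Δλ = λ_C(1 − cos θ).

Since cos θ ranges from −1 to 1, the factor (1 − cos θ) ranges from 0 to 2; the maximum shift occurs at θ = 180° (backscattering):
Δλ_max = 2λ_C = 2 × 2.4263 pm = 4.8526 pm

Maximum scattered wavelength:
λ'_max = λ₀ + Δλ_max = 17.7 + 4.8526 = 22.5526 pm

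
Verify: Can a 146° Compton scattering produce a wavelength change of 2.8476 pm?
No, inconsistent

Calculate the expected shift for θ = 146°:

Δλ_expected = λ_C(1 - cos(146°))
Δλ_expected = 2.4263 × (1 - cos(146°))
Δλ_expected = 2.4263 × 1.8290
Δλ_expected = 4.4378 pm

Given shift: 2.8476 pm
Expected shift: 4.4378 pm
Difference: 1.5902 pm

The values do not match. The given shift corresponds to θ ≈ 100.0°, not 146°.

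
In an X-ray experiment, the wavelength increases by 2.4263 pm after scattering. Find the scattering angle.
90.00°

From the Compton formula Δλ = λ_C(1 - cos θ), we can solve for θ:

cos θ = 1 - Δλ/λ_C

Given:
- Δλ = 2.4263 pm
- λ_C = h/(m_e·c) ≈ 2.42631024 pm

cos θ = 1 - 2.4263/2.42631024
cos θ = 1 - 0.999996
cos θ = 0.000004

θ = arccos(0.000004)
θ = 90.00°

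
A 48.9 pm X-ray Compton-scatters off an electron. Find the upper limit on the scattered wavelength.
53.7526 pm (at θ = 180°)

The Compton shift is Δλ = λ_C(1 − cos θ).

Since cos θ ranges from −1 to 1, the factor (1 − cos θ) ranges from 0 to 2; the maximum shift occurs at θ = 180° (backscattering):
Δλ_max = 2λ_C = 2 × 2.4263 pm = 4.8526 pm

Maximum scattered wavelength:
λ'_max = λ₀ + Δλ_max = 48.9 + 4.8526 = 53.7526 pm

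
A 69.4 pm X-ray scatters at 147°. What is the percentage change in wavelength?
6.4282%

Calculate the Compton shift:
Δλ = λ_C(1 - cos(147°))
Δλ = 2.4263 × (1 - cos(147°))
Δλ = 2.4263 × 1.8387
Δλ = 4.4612 pm

Percentage change:
(Δλ/λ₀) × 100 = (4.4612/69.4) × 100
= 6.4282%

(Intermediate values are shown rounded; full precision is carried through to the final answer.)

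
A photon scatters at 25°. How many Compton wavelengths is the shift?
0.0937 λ_C

The Compton shift formula is:
Δλ = λ_C(1 - cos θ)

Dividing both sides by λ_C:
Δλ/λ_C = 1 - cos θ

For θ = 25°:
Δλ/λ_C = 1 - cos(25°)
Δλ/λ_C = 1 - 0.9063
Δλ/λ_C = 0.0937

This means the shift is 0.0937 × λ_C = 0.2273 pm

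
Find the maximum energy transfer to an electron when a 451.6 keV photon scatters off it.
288.4213 keV

Maximum energy transfer occurs at θ = 180° (backscattering).

Initial photon: E₀ = 451.6 keV → λ₀ = 2.7454 pm

Maximum Compton shift (at 180°):
Δλ_max = 2λ_C = 2 × 2.4263 = 4.8526 pm

Final wavelength:
λ' = 2.7454 + 4.8526 = 7.5981 pm

Minimum photon energy (maximum energy to electron):
E'_min = hc/λ' = 163.1787 keV

Maximum electron kinetic energy:
K_max = E₀ - E'_min = 451.6000 - 163.1787 = 288.4213 keV

(Intermediate values are shown rounded; full precision is carried through to the final answer.)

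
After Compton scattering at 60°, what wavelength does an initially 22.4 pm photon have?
23.6132 pm

Using the Compton formula: λ' = λ + λ_C(1 − cos θ)

For θ = 60°, cos θ = 1/2 (exact) = 0.5000, so:
1 − cos 60° = 1 − (1/2) = 0.5000

Δλ = λ_C × 0.5000 = 2.4263 × 0.5000 = 1.2132 pm

λ' = 22.4 + 1.2132 = 23.6132 pm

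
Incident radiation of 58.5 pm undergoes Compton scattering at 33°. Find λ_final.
58.8914 pm

Using the Compton scattering formula:
λ' = λ + Δλ = λ + λ_C(1 - cos θ)

Given:
- Initial wavelength λ = 58.5 pm
- Scattering angle θ = 33°
- Compton wavelength λ_C ≈ 2.4263 pm

Calculate the shift:
Δλ = 2.4263 × (1 - cos(33°))
Δλ = 2.4263 × 0.1613
Δλ = 0.3914 pm

Final wavelength:
λ' = 58.5 + 0.3914 = 58.8914 pm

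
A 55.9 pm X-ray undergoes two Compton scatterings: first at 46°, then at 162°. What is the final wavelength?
61.3747 pm

Apply Compton shift twice:

First scattering at θ₁ = 46°:
Δλ₁ = λ_C(1 - cos(46°))
Δλ₁ = 2.4263 × 0.3053
Δλ₁ = 0.7409 pm

After first scattering:
λ₁ = 55.9 + 0.7409 = 56.6409 pm

Second scattering at θ₂ = 162°:
Δλ₂ = λ_C(1 - cos(162°))
Δλ₂ = 2.4263 × 1.9511
Δλ₂ = 4.7339 pm

Final wavelength:
λ₂ = 56.6409 + 4.7339 = 61.3747 pm

Total shift: Δλ_total = 0.7409 + 4.7339 = 5.4747 pm

(Intermediate values are shown rounded; full precision is carried through to the final answer.)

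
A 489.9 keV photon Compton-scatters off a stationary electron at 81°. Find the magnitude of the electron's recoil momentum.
2.7865e-22 kg·m/s

The electron is initially at rest, so by conservation of momentum:
p⃗_e = p⃗₀ − p⃗'  (incident photon momentum minus scattered photon momentum)

Photon momentum magnitudes (p = h/λ = E/c):
λ₀ = hc/E₀ = 2.5308 pm → p₀ = h/λ₀ = 2.6182e-22 kg·m/s
Δλ = λ_C(1 − cos 81°) = 2.0468 pm
λ' = 4.5776 pm → p' = h/λ' = 1.4475e-22 kg·m/s

The scattered photon makes angle θ = 81° with the incident direction, so by the law of cosines:
|p⃗_e|² = p₀² + p'² − 2p₀p'cos θ
|p⃗_e|² = (2.6182e-22)² + (1.4475e-22)² − 2·2.6182e-22·1.4475e-22·cos(81°)
|p⃗_e| = 2.7865e-22 kg·m/s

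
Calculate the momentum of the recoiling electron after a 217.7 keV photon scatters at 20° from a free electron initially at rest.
4.0003e-23 kg·m/s

The electron is initially at rest, so by conservation of momentum:
p⃗_e = p⃗₀ − p⃗'  (incident photon momentum minus scattered photon momentum)

Photon momentum magnitudes (p = h/λ = E/c):
λ₀ = hc/E₀ = 5.6952 pm → p₀ = h/λ₀ = 1.1635e-22 kg·m/s
Δλ = λ_C(1 − cos 20°) = 0.1463 pm
λ' = 5.8415 pm → p' = h/λ' = 1.1343e-22 kg·m/s

The scattered photon makes angle θ = 20° with the incident direction, so by the law of cosines:
|p⃗_e|² = p₀² + p'² − 2p₀p'cos θ
|p⃗_e|² = (1.1635e-22)² + (1.1343e-22)² − 2·1.1635e-22·1.1343e-22·cos(20°)
|p⃗_e| = 4.0003e-23 kg·m/s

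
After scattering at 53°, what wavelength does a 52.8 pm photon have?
53.7661 pm

Using the Compton scattering formula:
λ' = λ + Δλ = λ + λ_C(1 - cos θ)

Given:
- Initial wavelength λ = 52.8 pm
- Scattering angle θ = 53°
- Compton wavelength λ_C ≈ 2.4263 pm

Calculate the shift:
Δλ = 2.4263 × (1 - cos(53°))
Δλ = 2.4263 × 0.3982
Δλ = 0.9661 pm

Final wavelength:
λ' = 52.8 + 0.9661 = 53.7661 pm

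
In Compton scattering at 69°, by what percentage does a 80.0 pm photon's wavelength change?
1.9460%

Calculate the Compton shift:
Δλ = λ_C(1 - cos(69°))
Δλ = 2.4263 × (1 - cos(69°))
Δλ = 2.4263 × 0.6416
Δλ = 1.5568 pm

Percentage change:
(Δλ/λ₀) × 100 = (1.5568/80.0) × 100
= 1.9460%

(Intermediate values are shown rounded; full precision is carried through to the final answer.)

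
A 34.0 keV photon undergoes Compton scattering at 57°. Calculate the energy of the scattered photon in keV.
33.0002 keV

First convert energy to wavelength:
λ = hc/E, with hc ≈ 1239.842 keV·pm (i.e. 1239.842 eV·nm)

For E = 34.0 keV = 34000 eV:
λ = 1239.842 keV·pm / 34.0 keV
λ = 36.4659 pm

Calculate the Compton shift:
Δλ = λ_C(1 - cos(57°)) = 2.4263 × 0.4554
Δλ = 1.1048 pm

Final wavelength:
λ' = 36.4659 + 1.1048 = 37.5708 pm

Final energy:
E' = hc/λ' = 1239.842 / 37.5708 = 33.0002 keV

(Intermediate values are shown rounded; full precision is carried through to the final answer.)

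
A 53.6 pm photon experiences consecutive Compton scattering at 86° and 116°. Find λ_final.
59.3470 pm

Apply Compton shift twice:

First scattering at θ₁ = 86°:
Δλ₁ = λ_C(1 - cos(86°))
Δλ₁ = 2.4263 × 0.9302
Δλ₁ = 2.2571 pm

After first scattering:
λ₁ = 53.6 + 2.2571 = 55.8571 pm

Second scattering at θ₂ = 116°:
Δλ₂ = λ_C(1 - cos(116°))
Δλ₂ = 2.4263 × 1.4384
Δλ₂ = 3.4899 pm

Final wavelength:
λ₂ = 55.8571 + 3.4899 = 59.3470 pm

Total shift: Δλ_total = 2.2571 + 3.4899 = 5.7470 pm

(Intermediate values are shown rounded; full precision is carried through to the final answer.)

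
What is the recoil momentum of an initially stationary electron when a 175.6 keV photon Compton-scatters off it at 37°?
5.7915e-23 kg·m/s

The electron is initially at rest, so by conservation of momentum:
p⃗_e = p⃗₀ − p⃗'  (incident photon momentum minus scattered photon momentum)

Photon momentum magnitudes (p = h/λ = E/c):
λ₀ = hc/E₀ = 7.0606 pm → p₀ = h/λ₀ = 9.3846e-23 kg·m/s
Δλ = λ_C(1 − cos 37°) = 0.4886 pm
λ' = 7.5492 pm → p' = h/λ' = 8.7772e-23 kg·m/s

The scattered photon makes angle θ = 37° with the incident direction, so by the law of cosines:
|p⃗_e|² = p₀² + p'² − 2p₀p'cos θ
|p⃗_e|² = (9.3846e-23)² + (8.7772e-23)² − 2·9.3846e-23·8.7772e-23·cos(37°)
|p⃗_e| = 5.7915e-23 kg·m/s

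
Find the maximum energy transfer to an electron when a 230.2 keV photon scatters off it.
109.1046 keV

Maximum energy transfer occurs at θ = 180° (backscattering).

Initial photon: E₀ = 230.2 keV → λ₀ = 5.3859 pm

Maximum Compton shift (at 180°):
Δλ_max = 2λ_C = 2 × 2.4263 = 4.8526 pm

Final wavelength:
λ' = 5.3859 + 4.8526 = 10.2386 pm

Minimum photon energy (maximum energy to electron):
E'_min = hc/λ' = 121.0954 keV

Maximum electron kinetic energy:
K_max = E₀ - E'_min = 230.2000 - 121.0954 = 109.1046 keV

(Intermediate values are shown rounded; full precision is carried through to the final answer.)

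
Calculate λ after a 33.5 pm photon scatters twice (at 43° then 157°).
38.8116 pm

Apply Compton shift twice:

First scattering at θ₁ = 43°:
Δλ₁ = λ_C(1 - cos(43°))
Δλ₁ = 2.4263 × 0.2686
Δλ₁ = 0.6518 pm

After first scattering:
λ₁ = 33.5 + 0.6518 = 34.1518 pm

Second scattering at θ₂ = 157°:
Δλ₂ = λ_C(1 - cos(157°))
Δλ₂ = 2.4263 × 1.9205
Δλ₂ = 4.6597 pm

Final wavelength:
λ₂ = 34.1518 + 4.6597 = 38.8116 pm

Total shift: Δλ_total = 0.6518 + 4.6597 = 5.3116 pm

(Intermediate values are shown rounded; full precision is carried through to the final answer.)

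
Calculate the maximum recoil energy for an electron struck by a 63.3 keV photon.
12.5687 keV

Maximum energy transfer occurs at θ = 180° (backscattering).

Initial photon: E₀ = 63.3 keV → λ₀ = 19.5868 pm

Maximum Compton shift (at 180°):
Δλ_max = 2λ_C = 2 × 2.4263 = 4.8526 pm

Final wavelength:
λ' = 19.5868 + 4.8526 = 24.4394 pm

Minimum photon energy (maximum energy to electron):
E'_min = hc/λ' = 50.7313 keV

Maximum electron kinetic energy:
K_max = E₀ - E'_min = 63.3000 - 50.7313 = 12.5687 keV

(Intermediate values are shown rounded; full precision is carried through to the final answer.)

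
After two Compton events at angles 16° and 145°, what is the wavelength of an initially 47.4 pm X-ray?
51.9078 pm

Apply Compton shift twice:

First scattering at θ₁ = 16°:
Δλ₁ = λ_C(1 - cos(16°))
Δλ₁ = 2.4263 × 0.0387
Δλ₁ = 0.0940 pm

After first scattering:
λ₁ = 47.4 + 0.0940 = 47.4940 pm

Second scattering at θ₂ = 145°:
Δλ₂ = λ_C(1 - cos(145°))
Δλ₂ = 2.4263 × 1.8192
Δλ₂ = 4.4138 pm

Final wavelength:
λ₂ = 47.4940 + 4.4138 = 51.9078 pm

Total shift: Δλ_total = 0.0940 + 4.4138 = 4.5078 pm

(Intermediate values are shown rounded; full precision is carried through to the final answer.)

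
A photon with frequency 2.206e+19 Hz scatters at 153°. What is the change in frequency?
5.568e+18 Hz (decrease)

Convert frequency to wavelength (c = 299792458 m/s):
λ₀ = c/f₀ = 299792458/2.206e+19 = 1.3589867e-11 m = 13.5899 pm

Calculate Compton shift:
Δλ = λ_C(1 - cos(153°)) = 4.5882 pm

Final wavelength:
λ' = λ₀ + Δλ = 13.5899 + 4.5882 = 18.1780 pm

Final frequency:
f' = c/λ' = 299792458/1.8178035e-11 = 1.6492017e+19 Hz

Frequency shift (decrease):
Δf = f₀ - f' = 2.206e+19 - 1.6492017e+19 = 5.568e+18 Hz

(Intermediate values are shown rounded; full precision is carried through to the final answer.)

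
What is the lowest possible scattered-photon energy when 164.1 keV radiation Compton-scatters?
99.9226 keV (at θ = 180°)

The scattered photon has minimum energy when its wavelength is maximum, i.e., when the Compton shift Δλ = λ_C(1 − cos θ) is maximum. This occurs at θ = 180° (backscattering), giving Δλ_max = 2λ_C = 4.8526 pm.

Initial wavelength: λ₀ = hc/E₀ = 7.5554 pm
Maximum final wavelength: λ'_max = λ₀ + 2λ_C = 7.5554 + 4.8526 = 12.4080 pm
Minimum final energy: E'_min = hc/λ'_max = 99.9226 keV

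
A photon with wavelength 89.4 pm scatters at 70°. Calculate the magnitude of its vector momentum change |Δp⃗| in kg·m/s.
8.4285e-24 kg·m/s

Photon momentum magnitude is p = h/λ.

Initial momentum:
p₀ = h/λ = 6.6261e-34/8.9400e-11 = 7.4117e-24 kg·m/s

After scattering:
λ' = λ + Δλ = 89.4 + 1.5965 = 90.9965 pm
p' = h/λ' = 6.6261e-34/9.0996e-11 = 7.2817e-24 kg·m/s

Momentum is a vector; the scattered photon's direction makes angle θ = 70° with the incident direction. The magnitude of the vector change Δp⃗ = p⃗₀ − p⃗' is found from the law of cosines:
|Δp⃗|² = p₀² + p'² − 2p₀p'cos θ
|Δp⃗|² = (7.4117e-24)² + (7.2817e-24)² − 2·7.4117e-24·7.2817e-24·cos(70°)
|Δp⃗| = 8.4285e-24 kg·m/s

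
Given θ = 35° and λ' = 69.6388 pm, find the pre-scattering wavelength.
69.2000 pm

From λ' = λ + Δλ, we have λ = λ' - Δλ

First calculate the Compton shift:
Δλ = λ_C(1 - cos θ)
Δλ = 2.4263 × (1 - cos(35°))
Δλ = 2.4263 × 0.1808
Δλ = 0.4388 pm

Initial wavelength:
λ = λ' - Δλ
λ = 69.6388 - 0.4388
λ = 69.2000 pm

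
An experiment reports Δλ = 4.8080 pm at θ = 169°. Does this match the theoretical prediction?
Yes, consistent

Calculate the expected shift for θ = 169°:

Δλ_expected = λ_C(1 - cos(169°))
Δλ_expected = 2.4263 × (1 - cos(169°))
Δλ_expected = 2.4263 × 1.9816
Δλ_expected = 4.8080 pm

Given shift: 4.8080 pm
Expected shift: 4.8080 pm
Difference: 0.0000 pm

The values match. This is consistent with Compton scattering at the stated angle.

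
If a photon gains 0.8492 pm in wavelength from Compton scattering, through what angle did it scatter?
49.46°

From the Compton formula Δλ = λ_C(1 - cos θ), we can solve for θ:

cos θ = 1 - Δλ/λ_C

Given:
- Δλ = 0.8492 pm
- λ_C = h/(m_e·c) ≈ 2.42631024 pm

cos θ = 1 - 0.8492/2.42631024
cos θ = 1 - 0.349996
cos θ = 0.650004

θ = arccos(0.650004)
θ = 49.46°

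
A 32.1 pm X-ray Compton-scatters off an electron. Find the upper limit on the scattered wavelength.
36.9526 pm (at θ = 180°)

The Compton shift is Δλ = λ_C(1 − cos θ).

Since cos θ ranges from −1 to 1, the factor (1 − cos θ) ranges from 0 to 2; the maximum shift occurs at θ = 180° (backscattering):
Δλ_max = 2λ_C = 2 × 2.4263 pm = 4.8526 pm

Maximum scattered wavelength:
λ'_max = λ₀ + Δλ_max = 32.1 + 4.8526 = 36.9526 pm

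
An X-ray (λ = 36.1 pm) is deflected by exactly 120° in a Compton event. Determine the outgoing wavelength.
39.7395 pm

Using the Compton formula: λ' = λ + λ_C(1 − cos θ)

For θ = 120°, cos θ = -1/2 (exact) = -0.5000, so:
1 − cos 120° = 1 − (-1/2) = 1.5000

Δλ = λ_C × 1.5000 = 2.4263 × 1.5000 = 3.6395 pm

λ' = 36.1 + 3.6395 = 39.7395 pm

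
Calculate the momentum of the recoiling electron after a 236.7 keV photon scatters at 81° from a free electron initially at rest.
1.4379e-22 kg·m/s

The electron is initially at rest, so by conservation of momentum:
p⃗_e = p⃗₀ − p⃗'  (incident photon momentum minus scattered photon momentum)

Photon momentum magnitudes (p = h/λ = E/c):
λ₀ = hc/E₀ = 5.2380 pm → p₀ = h/λ₀ = 1.2650e-22 kg·m/s
Δλ = λ_C(1 − cos 81°) = 2.0468 pm
λ' = 7.2848 pm → p' = h/λ' = 9.0958e-23 kg·m/s

The scattered photon makes angle θ = 81° with the incident direction, so by the law of cosines:
|p⃗_e|² = p₀² + p'² − 2p₀p'cos θ
|p⃗_e|² = (1.2650e-22)² + (9.0958e-23)² − 2·1.2650e-22·9.0958e-23·cos(81°)
|p⃗_e| = 1.4379e-22 kg·m/s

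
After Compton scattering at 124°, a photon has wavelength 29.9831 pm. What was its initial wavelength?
26.2000 pm

From λ' = λ + Δλ, we have λ = λ' - Δλ

First calculate the Compton shift:
Δλ = λ_C(1 - cos θ)
Δλ = 2.4263 × (1 - cos(124°))
Δλ = 2.4263 × 1.5592
Δλ = 3.7831 pm

Initial wavelength:
λ = λ' - Δλ
λ = 29.9831 - 3.7831
λ = 26.2000 pm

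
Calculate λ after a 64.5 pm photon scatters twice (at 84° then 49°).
67.5072 pm

Apply Compton shift twice:

First scattering at θ₁ = 84°:
Δλ₁ = λ_C(1 - cos(84°))
Δλ₁ = 2.4263 × 0.8955
Δλ₁ = 2.1727 pm

After first scattering:
λ₁ = 64.5 + 2.1727 = 66.6727 pm

Second scattering at θ₂ = 49°:
Δλ₂ = λ_C(1 - cos(49°))
Δλ₂ = 2.4263 × 0.3439
Δλ₂ = 0.8345 pm

Final wavelength:
λ₂ = 66.6727 + 0.8345 = 67.5072 pm

Total shift: Δλ_total = 2.1727 + 0.8345 = 3.0072 pm

(Intermediate values are shown rounded; full precision is carried through to the final answer.)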